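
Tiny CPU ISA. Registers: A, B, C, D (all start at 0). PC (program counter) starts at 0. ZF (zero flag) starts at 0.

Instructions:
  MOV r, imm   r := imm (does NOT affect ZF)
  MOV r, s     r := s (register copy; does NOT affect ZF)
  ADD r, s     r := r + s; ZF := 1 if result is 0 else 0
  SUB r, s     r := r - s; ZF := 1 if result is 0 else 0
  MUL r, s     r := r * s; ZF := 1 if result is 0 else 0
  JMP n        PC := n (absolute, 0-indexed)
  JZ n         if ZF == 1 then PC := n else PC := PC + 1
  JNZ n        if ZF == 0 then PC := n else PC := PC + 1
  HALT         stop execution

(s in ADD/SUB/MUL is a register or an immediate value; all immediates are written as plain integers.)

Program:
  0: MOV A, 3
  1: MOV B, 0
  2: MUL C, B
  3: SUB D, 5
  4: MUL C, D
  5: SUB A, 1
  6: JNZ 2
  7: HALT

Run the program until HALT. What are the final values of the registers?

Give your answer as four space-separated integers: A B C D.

Step 1: PC=0 exec 'MOV A, 3'. After: A=3 B=0 C=0 D=0 ZF=0 PC=1
Step 2: PC=1 exec 'MOV B, 0'. After: A=3 B=0 C=0 D=0 ZF=0 PC=2
Step 3: PC=2 exec 'MUL C, B'. After: A=3 B=0 C=0 D=0 ZF=1 PC=3
Step 4: PC=3 exec 'SUB D, 5'. After: A=3 B=0 C=0 D=-5 ZF=0 PC=4
Step 5: PC=4 exec 'MUL C, D'. After: A=3 B=0 C=0 D=-5 ZF=1 PC=5
Step 6: PC=5 exec 'SUB A, 1'. After: A=2 B=0 C=0 D=-5 ZF=0 PC=6
Step 7: PC=6 exec 'JNZ 2'. After: A=2 B=0 C=0 D=-5 ZF=0 PC=2
Step 8: PC=2 exec 'MUL C, B'. After: A=2 B=0 C=0 D=-5 ZF=1 PC=3
Step 9: PC=3 exec 'SUB D, 5'. After: A=2 B=0 C=0 D=-10 ZF=0 PC=4
Step 10: PC=4 exec 'MUL C, D'. After: A=2 B=0 C=0 D=-10 ZF=1 PC=5
Step 11: PC=5 exec 'SUB A, 1'. After: A=1 B=0 C=0 D=-10 ZF=0 PC=6
Step 12: PC=6 exec 'JNZ 2'. After: A=1 B=0 C=0 D=-10 ZF=0 PC=2
Step 13: PC=2 exec 'MUL C, B'. After: A=1 B=0 C=0 D=-10 ZF=1 PC=3
Step 14: PC=3 exec 'SUB D, 5'. After: A=1 B=0 C=0 D=-15 ZF=0 PC=4
Step 15: PC=4 exec 'MUL C, D'. After: A=1 B=0 C=0 D=-15 ZF=1 PC=5
Step 16: PC=5 exec 'SUB A, 1'. After: A=0 B=0 C=0 D=-15 ZF=1 PC=6
Step 17: PC=6 exec 'JNZ 2'. After: A=0 B=0 C=0 D=-15 ZF=1 PC=7
Step 18: PC=7 exec 'HALT'. After: A=0 B=0 C=0 D=-15 ZF=1 PC=7 HALTED

Answer: 0 0 0 -15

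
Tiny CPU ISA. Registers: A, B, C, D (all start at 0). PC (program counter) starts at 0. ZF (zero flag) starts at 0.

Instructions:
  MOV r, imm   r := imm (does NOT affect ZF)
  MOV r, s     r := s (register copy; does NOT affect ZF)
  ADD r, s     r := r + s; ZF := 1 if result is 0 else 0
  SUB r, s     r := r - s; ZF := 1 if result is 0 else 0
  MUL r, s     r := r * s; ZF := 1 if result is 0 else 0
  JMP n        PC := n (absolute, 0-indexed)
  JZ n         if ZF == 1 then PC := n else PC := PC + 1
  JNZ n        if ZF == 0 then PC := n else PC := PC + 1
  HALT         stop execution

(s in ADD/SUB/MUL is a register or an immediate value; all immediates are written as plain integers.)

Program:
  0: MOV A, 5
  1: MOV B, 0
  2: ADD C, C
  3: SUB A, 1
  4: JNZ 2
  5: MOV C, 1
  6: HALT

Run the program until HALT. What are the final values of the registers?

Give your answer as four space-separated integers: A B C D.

Answer: 0 0 1 0

Derivation:
Step 1: PC=0 exec 'MOV A, 5'. After: A=5 B=0 C=0 D=0 ZF=0 PC=1
Step 2: PC=1 exec 'MOV B, 0'. After: A=5 B=0 C=0 D=0 ZF=0 PC=2
Step 3: PC=2 exec 'ADD C, C'. After: A=5 B=0 C=0 D=0 ZF=1 PC=3
Step 4: PC=3 exec 'SUB A, 1'. After: A=4 B=0 C=0 D=0 ZF=0 PC=4
Step 5: PC=4 exec 'JNZ 2'. After: A=4 B=0 C=0 D=0 ZF=0 PC=2
Step 6: PC=2 exec 'ADD C, C'. After: A=4 B=0 C=0 D=0 ZF=1 PC=3
Step 7: PC=3 exec 'SUB A, 1'. After: A=3 B=0 C=0 D=0 ZF=0 PC=4
Step 8: PC=4 exec 'JNZ 2'. After: A=3 B=0 C=0 D=0 ZF=0 PC=2
Step 9: PC=2 exec 'ADD C, C'. After: A=3 B=0 C=0 D=0 ZF=1 PC=3
Step 10: PC=3 exec 'SUB A, 1'. After: A=2 B=0 C=0 D=0 ZF=0 PC=4
Step 11: PC=4 exec 'JNZ 2'. After: A=2 B=0 C=0 D=0 ZF=0 PC=2
Step 12: PC=2 exec 'ADD C, C'. After: A=2 B=0 C=0 D=0 ZF=1 PC=3
Step 13: PC=3 exec 'SUB A, 1'. After: A=1 B=0 C=0 D=0 ZF=0 PC=4
Step 14: PC=4 exec 'JNZ 2'. After: A=1 B=0 C=0 D=0 ZF=0 PC=2
Step 15: PC=2 exec 'ADD C, C'. After: A=1 B=0 C=0 D=0 ZF=1 PC=3
Step 16: PC=3 exec 'SUB A, 1'. After: A=0 B=0 C=0 D=0 ZF=1 PC=4
Step 17: PC=4 exec 'JNZ 2'. After: A=0 B=0 C=0 D=0 ZF=1 PC=5
Step 18: PC=5 exec 'MOV C, 1'. After: A=0 B=0 C=1 D=0 ZF=1 PC=6
Step 19: PC=6 exec 'HALT'. After: A=0 B=0 C=1 D=0 ZF=1 PC=6 HALTED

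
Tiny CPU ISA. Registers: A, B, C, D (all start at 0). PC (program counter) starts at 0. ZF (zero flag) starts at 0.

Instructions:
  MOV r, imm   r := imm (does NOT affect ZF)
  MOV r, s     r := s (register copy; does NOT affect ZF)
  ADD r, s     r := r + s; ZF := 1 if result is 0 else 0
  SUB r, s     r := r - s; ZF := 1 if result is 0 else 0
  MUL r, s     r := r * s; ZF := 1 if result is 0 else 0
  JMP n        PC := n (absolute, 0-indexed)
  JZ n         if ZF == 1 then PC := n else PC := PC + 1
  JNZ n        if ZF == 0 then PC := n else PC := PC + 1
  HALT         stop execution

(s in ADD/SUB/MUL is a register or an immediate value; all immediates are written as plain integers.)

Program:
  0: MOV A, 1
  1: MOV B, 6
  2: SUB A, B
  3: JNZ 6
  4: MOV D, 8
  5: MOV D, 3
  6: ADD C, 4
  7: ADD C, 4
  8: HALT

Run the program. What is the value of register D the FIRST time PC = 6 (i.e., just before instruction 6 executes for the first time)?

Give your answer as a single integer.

Step 1: PC=0 exec 'MOV A, 1'. After: A=1 B=0 C=0 D=0 ZF=0 PC=1
Step 2: PC=1 exec 'MOV B, 6'. After: A=1 B=6 C=0 D=0 ZF=0 PC=2
Step 3: PC=2 exec 'SUB A, B'. After: A=-5 B=6 C=0 D=0 ZF=0 PC=3
Step 4: PC=3 exec 'JNZ 6'. After: A=-5 B=6 C=0 D=0 ZF=0 PC=6
First time PC=6: D=0

0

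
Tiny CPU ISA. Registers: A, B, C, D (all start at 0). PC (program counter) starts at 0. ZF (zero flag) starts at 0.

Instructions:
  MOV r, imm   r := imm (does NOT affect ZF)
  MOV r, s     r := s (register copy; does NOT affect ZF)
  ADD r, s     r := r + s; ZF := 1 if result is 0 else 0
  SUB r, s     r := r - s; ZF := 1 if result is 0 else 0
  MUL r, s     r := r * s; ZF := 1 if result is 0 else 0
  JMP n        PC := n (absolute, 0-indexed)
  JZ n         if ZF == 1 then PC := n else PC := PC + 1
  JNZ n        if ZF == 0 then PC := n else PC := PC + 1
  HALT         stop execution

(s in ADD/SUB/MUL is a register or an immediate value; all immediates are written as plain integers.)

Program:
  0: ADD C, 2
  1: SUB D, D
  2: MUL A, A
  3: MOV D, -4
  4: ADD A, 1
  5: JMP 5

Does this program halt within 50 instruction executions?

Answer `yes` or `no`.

Step 1: PC=0 exec 'ADD C, 2'. After: A=0 B=0 C=2 D=0 ZF=0 PC=1
Step 2: PC=1 exec 'SUB D, D'. After: A=0 B=0 C=2 D=0 ZF=1 PC=2
Step 3: PC=2 exec 'MUL A, A'. After: A=0 B=0 C=2 D=0 ZF=1 PC=3
Step 4: PC=3 exec 'MOV D, -4'. After: A=0 B=0 C=2 D=-4 ZF=1 PC=4
Step 5: PC=4 exec 'ADD A, 1'. After: A=1 B=0 C=2 D=-4 ZF=0 PC=5
Step 6: PC=5 exec 'JMP 5'. After: A=1 B=0 C=2 D=-4 ZF=0 PC=5
State after step 6 equals state after step 5: the program is in a cycle of length 1 and will never halt.

Answer: no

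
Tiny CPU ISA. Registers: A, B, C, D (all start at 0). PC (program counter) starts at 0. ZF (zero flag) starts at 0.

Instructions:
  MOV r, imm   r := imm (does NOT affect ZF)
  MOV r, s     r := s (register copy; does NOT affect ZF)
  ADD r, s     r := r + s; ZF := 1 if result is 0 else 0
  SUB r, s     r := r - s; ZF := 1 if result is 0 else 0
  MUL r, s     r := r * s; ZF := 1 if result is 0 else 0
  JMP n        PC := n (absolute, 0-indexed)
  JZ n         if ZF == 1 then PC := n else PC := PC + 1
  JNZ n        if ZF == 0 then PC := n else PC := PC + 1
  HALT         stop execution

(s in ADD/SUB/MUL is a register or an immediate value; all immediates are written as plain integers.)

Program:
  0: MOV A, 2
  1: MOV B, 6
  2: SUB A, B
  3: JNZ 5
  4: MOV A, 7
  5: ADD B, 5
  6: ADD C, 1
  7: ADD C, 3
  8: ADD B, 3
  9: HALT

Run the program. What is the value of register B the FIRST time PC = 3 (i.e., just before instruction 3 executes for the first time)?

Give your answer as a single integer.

Step 1: PC=0 exec 'MOV A, 2'. After: A=2 B=0 C=0 D=0 ZF=0 PC=1
Step 2: PC=1 exec 'MOV B, 6'. After: A=2 B=6 C=0 D=0 ZF=0 PC=2
Step 3: PC=2 exec 'SUB A, B'. After: A=-4 B=6 C=0 D=0 ZF=0 PC=3
First time PC=3: B=6

6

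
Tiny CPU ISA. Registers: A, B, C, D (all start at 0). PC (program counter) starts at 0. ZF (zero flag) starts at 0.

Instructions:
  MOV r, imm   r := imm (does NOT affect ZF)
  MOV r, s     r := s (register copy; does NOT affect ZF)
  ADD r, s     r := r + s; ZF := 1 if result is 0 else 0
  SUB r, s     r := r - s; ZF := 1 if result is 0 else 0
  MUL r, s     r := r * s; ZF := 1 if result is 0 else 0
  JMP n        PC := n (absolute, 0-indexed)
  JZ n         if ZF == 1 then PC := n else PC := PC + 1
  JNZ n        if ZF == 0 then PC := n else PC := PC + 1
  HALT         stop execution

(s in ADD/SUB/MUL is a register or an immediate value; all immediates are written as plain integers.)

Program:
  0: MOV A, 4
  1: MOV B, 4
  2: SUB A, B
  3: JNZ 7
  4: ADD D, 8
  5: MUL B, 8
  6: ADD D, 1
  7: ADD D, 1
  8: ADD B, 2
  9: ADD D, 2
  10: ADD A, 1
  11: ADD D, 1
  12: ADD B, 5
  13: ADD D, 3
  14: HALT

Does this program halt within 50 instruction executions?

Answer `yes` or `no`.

Step 1: PC=0 exec 'MOV A, 4'. After: A=4 B=0 C=0 D=0 ZF=0 PC=1
Step 2: PC=1 exec 'MOV B, 4'. After: A=4 B=4 C=0 D=0 ZF=0 PC=2
Step 3: PC=2 exec 'SUB A, B'. After: A=0 B=4 C=0 D=0 ZF=1 PC=3
Step 4: PC=3 exec 'JNZ 7'. After: A=0 B=4 C=0 D=0 ZF=1 PC=4
Step 5: PC=4 exec 'ADD D, 8'. After: A=0 B=4 C=0 D=8 ZF=0 PC=5
Step 6: PC=5 exec 'MUL B, 8'. After: A=0 B=32 C=0 D=8 ZF=0 PC=6
Step 7: PC=6 exec 'ADD D, 1'. After: A=0 B=32 C=0 D=9 ZF=0 PC=7
Step 8: PC=7 exec 'ADD D, 1'. After: A=0 B=32 C=0 D=10 ZF=0 PC=8
Step 9: PC=8 exec 'ADD B, 2'. After: A=0 B=34 C=0 D=10 ZF=0 PC=9
Step 10: PC=9 exec 'ADD D, 2'. After: A=0 B=34 C=0 D=12 ZF=0 PC=10
Step 11: PC=10 exec 'ADD A, 1'. After: A=1 B=34 C=0 D=12 ZF=0 PC=11
Step 12: PC=11 exec 'ADD D, 1'. After: A=1 B=34 C=0 D=13 ZF=0 PC=12
Step 13: PC=12 exec 'ADD B, 5'. After: A=1 B=39 C=0 D=13 ZF=0 PC=13
Step 14: PC=13 exec 'ADD D, 3'. After: A=1 B=39 C=0 D=16 ZF=0 PC=14
Step 15: PC=14 exec 'HALT'. After: A=1 B=39 C=0 D=16 ZF=0 PC=14 HALTED

Answer: yes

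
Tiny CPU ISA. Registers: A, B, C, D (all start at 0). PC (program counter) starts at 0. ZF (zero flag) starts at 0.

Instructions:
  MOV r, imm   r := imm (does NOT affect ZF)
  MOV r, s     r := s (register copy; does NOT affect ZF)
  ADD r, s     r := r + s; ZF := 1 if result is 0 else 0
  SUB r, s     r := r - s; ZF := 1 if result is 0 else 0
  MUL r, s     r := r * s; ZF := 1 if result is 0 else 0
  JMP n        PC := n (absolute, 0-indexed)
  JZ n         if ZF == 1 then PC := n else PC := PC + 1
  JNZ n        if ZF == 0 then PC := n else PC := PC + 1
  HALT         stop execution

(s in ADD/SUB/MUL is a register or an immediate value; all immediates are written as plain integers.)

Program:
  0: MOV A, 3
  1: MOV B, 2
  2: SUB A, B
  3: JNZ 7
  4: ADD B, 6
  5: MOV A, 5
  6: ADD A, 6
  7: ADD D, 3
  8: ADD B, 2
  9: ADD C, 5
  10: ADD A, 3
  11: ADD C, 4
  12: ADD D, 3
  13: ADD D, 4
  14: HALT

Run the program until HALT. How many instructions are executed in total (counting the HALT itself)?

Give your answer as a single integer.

Answer: 12

Derivation:
Step 1: PC=0 exec 'MOV A, 3'. After: A=3 B=0 C=0 D=0 ZF=0 PC=1
Step 2: PC=1 exec 'MOV B, 2'. After: A=3 B=2 C=0 D=0 ZF=0 PC=2
Step 3: PC=2 exec 'SUB A, B'. After: A=1 B=2 C=0 D=0 ZF=0 PC=3
Step 4: PC=3 exec 'JNZ 7'. After: A=1 B=2 C=0 D=0 ZF=0 PC=7
Step 5: PC=7 exec 'ADD D, 3'. After: A=1 B=2 C=0 D=3 ZF=0 PC=8
Step 6: PC=8 exec 'ADD B, 2'. After: A=1 B=4 C=0 D=3 ZF=0 PC=9
Step 7: PC=9 exec 'ADD C, 5'. After: A=1 B=4 C=5 D=3 ZF=0 PC=10
Step 8: PC=10 exec 'ADD A, 3'. After: A=4 B=4 C=5 D=3 ZF=0 PC=11
Step 9: PC=11 exec 'ADD C, 4'. After: A=4 B=4 C=9 D=3 ZF=0 PC=12
Step 10: PC=12 exec 'ADD D, 3'. After: A=4 B=4 C=9 D=6 ZF=0 PC=13
Step 11: PC=13 exec 'ADD D, 4'. After: A=4 B=4 C=9 D=10 ZF=0 PC=14
Step 12: PC=14 exec 'HALT'. After: A=4 B=4 C=9 D=10 ZF=0 PC=14 HALTED
Total instructions executed: 12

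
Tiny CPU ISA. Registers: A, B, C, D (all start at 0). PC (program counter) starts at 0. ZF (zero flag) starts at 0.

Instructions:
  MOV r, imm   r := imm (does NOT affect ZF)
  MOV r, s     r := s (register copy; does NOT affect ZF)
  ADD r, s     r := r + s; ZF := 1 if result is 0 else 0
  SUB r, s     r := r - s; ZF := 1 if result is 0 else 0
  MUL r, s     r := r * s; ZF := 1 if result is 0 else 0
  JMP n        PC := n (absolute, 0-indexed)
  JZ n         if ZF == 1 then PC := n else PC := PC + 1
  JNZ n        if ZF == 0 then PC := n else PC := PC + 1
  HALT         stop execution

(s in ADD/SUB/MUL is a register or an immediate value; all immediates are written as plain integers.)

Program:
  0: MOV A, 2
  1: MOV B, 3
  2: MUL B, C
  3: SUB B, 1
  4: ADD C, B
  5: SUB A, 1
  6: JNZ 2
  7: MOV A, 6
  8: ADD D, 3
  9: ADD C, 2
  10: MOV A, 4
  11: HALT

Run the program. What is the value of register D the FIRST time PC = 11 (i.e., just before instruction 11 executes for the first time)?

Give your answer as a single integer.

Step 1: PC=0 exec 'MOV A, 2'. After: A=2 B=0 C=0 D=0 ZF=0 PC=1
Step 2: PC=1 exec 'MOV B, 3'. After: A=2 B=3 C=0 D=0 ZF=0 PC=2
Step 3: PC=2 exec 'MUL B, C'. After: A=2 B=0 C=0 D=0 ZF=1 PC=3
Step 4: PC=3 exec 'SUB B, 1'. After: A=2 B=-1 C=0 D=0 ZF=0 PC=4
Step 5: PC=4 exec 'ADD C, B'. After: A=2 B=-1 C=-1 D=0 ZF=0 PC=5
Step 6: PC=5 exec 'SUB A, 1'. After: A=1 B=-1 C=-1 D=0 ZF=0 PC=6
Step 7: PC=6 exec 'JNZ 2'. After: A=1 B=-1 C=-1 D=0 ZF=0 PC=2
Step 8: PC=2 exec 'MUL B, C'. After: A=1 B=1 C=-1 D=0 ZF=0 PC=3
Step 9: PC=3 exec 'SUB B, 1'. After: A=1 B=0 C=-1 D=0 ZF=1 PC=4
Step 10: PC=4 exec 'ADD C, B'. After: A=1 B=0 C=-1 D=0 ZF=0 PC=5
Step 11: PC=5 exec 'SUB A, 1'. After: A=0 B=0 C=-1 D=0 ZF=1 PC=6
Step 12: PC=6 exec 'JNZ 2'. After: A=0 B=0 C=-1 D=0 ZF=1 PC=7
Step 13: PC=7 exec 'MOV A, 6'. After: A=6 B=0 C=-1 D=0 ZF=1 PC=8
Step 14: PC=8 exec 'ADD D, 3'. After: A=6 B=0 C=-1 D=3 ZF=0 PC=9
Step 15: PC=9 exec 'ADD C, 2'. After: A=6 B=0 C=1 D=3 ZF=0 PC=10
Step 16: PC=10 exec 'MOV A, 4'. After: A=4 B=0 C=1 D=3 ZF=0 PC=11
First time PC=11: D=3

3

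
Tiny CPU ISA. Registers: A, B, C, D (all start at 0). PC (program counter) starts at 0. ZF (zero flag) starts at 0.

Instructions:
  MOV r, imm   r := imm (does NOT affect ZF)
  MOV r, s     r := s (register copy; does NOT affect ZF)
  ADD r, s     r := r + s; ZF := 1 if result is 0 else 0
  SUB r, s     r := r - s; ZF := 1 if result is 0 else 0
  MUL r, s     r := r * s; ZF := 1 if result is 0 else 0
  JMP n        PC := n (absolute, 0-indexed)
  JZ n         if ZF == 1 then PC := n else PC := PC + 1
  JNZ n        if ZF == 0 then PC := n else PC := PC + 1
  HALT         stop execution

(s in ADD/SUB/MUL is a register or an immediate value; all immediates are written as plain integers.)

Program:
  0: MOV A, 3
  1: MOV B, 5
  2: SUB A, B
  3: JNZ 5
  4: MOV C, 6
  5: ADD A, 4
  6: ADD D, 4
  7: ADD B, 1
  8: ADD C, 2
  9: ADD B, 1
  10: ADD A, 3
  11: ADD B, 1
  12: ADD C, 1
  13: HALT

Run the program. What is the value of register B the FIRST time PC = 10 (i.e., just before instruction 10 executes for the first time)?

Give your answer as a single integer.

Step 1: PC=0 exec 'MOV A, 3'. After: A=3 B=0 C=0 D=0 ZF=0 PC=1
Step 2: PC=1 exec 'MOV B, 5'. After: A=3 B=5 C=0 D=0 ZF=0 PC=2
Step 3: PC=2 exec 'SUB A, B'. After: A=-2 B=5 C=0 D=0 ZF=0 PC=3
Step 4: PC=3 exec 'JNZ 5'. After: A=-2 B=5 C=0 D=0 ZF=0 PC=5
Step 5: PC=5 exec 'ADD A, 4'. After: A=2 B=5 C=0 D=0 ZF=0 PC=6
Step 6: PC=6 exec 'ADD D, 4'. After: A=2 B=5 C=0 D=4 ZF=0 PC=7
Step 7: PC=7 exec 'ADD B, 1'. After: A=2 B=6 C=0 D=4 ZF=0 PC=8
Step 8: PC=8 exec 'ADD C, 2'. After: A=2 B=6 C=2 D=4 ZF=0 PC=9
Step 9: PC=9 exec 'ADD B, 1'. After: A=2 B=7 C=2 D=4 ZF=0 PC=10
First time PC=10: B=7

7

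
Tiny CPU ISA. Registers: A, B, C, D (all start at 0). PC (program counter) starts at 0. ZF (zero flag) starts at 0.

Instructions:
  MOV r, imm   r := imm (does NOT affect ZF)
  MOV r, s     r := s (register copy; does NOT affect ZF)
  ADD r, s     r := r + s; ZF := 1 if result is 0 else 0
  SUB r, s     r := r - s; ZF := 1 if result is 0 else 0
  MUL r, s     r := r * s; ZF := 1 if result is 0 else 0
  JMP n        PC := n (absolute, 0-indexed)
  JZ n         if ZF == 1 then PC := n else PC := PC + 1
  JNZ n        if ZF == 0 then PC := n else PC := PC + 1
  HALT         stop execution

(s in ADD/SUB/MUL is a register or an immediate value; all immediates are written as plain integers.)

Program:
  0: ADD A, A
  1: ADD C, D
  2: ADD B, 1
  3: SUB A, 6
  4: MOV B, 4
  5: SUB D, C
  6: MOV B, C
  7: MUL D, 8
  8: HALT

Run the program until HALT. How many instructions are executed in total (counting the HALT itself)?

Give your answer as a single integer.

Answer: 9

Derivation:
Step 1: PC=0 exec 'ADD A, A'. After: A=0 B=0 C=0 D=0 ZF=1 PC=1
Step 2: PC=1 exec 'ADD C, D'. After: A=0 B=0 C=0 D=0 ZF=1 PC=2
Step 3: PC=2 exec 'ADD B, 1'. After: A=0 B=1 C=0 D=0 ZF=0 PC=3
Step 4: PC=3 exec 'SUB A, 6'. After: A=-6 B=1 C=0 D=0 ZF=0 PC=4
Step 5: PC=4 exec 'MOV B, 4'. After: A=-6 B=4 C=0 D=0 ZF=0 PC=5
Step 6: PC=5 exec 'SUB D, C'. After: A=-6 B=4 C=0 D=0 ZF=1 PC=6
Step 7: PC=6 exec 'MOV B, C'. After: A=-6 B=0 C=0 D=0 ZF=1 PC=7
Step 8: PC=7 exec 'MUL D, 8'. After: A=-6 B=0 C=0 D=0 ZF=1 PC=8
Step 9: PC=8 exec 'HALT'. After: A=-6 B=0 C=0 D=0 ZF=1 PC=8 HALTED
Total instructions executed: 9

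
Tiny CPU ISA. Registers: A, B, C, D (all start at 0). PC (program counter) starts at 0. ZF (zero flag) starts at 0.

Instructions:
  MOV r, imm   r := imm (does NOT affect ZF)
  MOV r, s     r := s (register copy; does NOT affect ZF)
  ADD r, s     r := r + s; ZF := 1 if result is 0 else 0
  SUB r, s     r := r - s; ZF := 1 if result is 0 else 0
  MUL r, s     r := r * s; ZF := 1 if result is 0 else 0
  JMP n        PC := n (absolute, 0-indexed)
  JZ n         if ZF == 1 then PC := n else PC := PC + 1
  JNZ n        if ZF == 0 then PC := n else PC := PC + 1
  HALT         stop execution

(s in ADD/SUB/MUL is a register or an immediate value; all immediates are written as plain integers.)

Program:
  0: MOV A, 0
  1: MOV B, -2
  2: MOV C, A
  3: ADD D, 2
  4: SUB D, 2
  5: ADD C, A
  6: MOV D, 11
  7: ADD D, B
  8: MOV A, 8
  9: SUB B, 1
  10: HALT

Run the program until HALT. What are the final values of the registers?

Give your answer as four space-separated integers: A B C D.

Step 1: PC=0 exec 'MOV A, 0'. After: A=0 B=0 C=0 D=0 ZF=0 PC=1
Step 2: PC=1 exec 'MOV B, -2'. After: A=0 B=-2 C=0 D=0 ZF=0 PC=2
Step 3: PC=2 exec 'MOV C, A'. After: A=0 B=-2 C=0 D=0 ZF=0 PC=3
Step 4: PC=3 exec 'ADD D, 2'. After: A=0 B=-2 C=0 D=2 ZF=0 PC=4
Step 5: PC=4 exec 'SUB D, 2'. After: A=0 B=-2 C=0 D=0 ZF=1 PC=5
Step 6: PC=5 exec 'ADD C, A'. After: A=0 B=-2 C=0 D=0 ZF=1 PC=6
Step 7: PC=6 exec 'MOV D, 11'. After: A=0 B=-2 C=0 D=11 ZF=1 PC=7
Step 8: PC=7 exec 'ADD D, B'. After: A=0 B=-2 C=0 D=9 ZF=0 PC=8
Step 9: PC=8 exec 'MOV A, 8'. After: A=8 B=-2 C=0 D=9 ZF=0 PC=9
Step 10: PC=9 exec 'SUB B, 1'. After: A=8 B=-3 C=0 D=9 ZF=0 PC=10
Step 11: PC=10 exec 'HALT'. After: A=8 B=-3 C=0 D=9 ZF=0 PC=10 HALTED

Answer: 8 -3 0 9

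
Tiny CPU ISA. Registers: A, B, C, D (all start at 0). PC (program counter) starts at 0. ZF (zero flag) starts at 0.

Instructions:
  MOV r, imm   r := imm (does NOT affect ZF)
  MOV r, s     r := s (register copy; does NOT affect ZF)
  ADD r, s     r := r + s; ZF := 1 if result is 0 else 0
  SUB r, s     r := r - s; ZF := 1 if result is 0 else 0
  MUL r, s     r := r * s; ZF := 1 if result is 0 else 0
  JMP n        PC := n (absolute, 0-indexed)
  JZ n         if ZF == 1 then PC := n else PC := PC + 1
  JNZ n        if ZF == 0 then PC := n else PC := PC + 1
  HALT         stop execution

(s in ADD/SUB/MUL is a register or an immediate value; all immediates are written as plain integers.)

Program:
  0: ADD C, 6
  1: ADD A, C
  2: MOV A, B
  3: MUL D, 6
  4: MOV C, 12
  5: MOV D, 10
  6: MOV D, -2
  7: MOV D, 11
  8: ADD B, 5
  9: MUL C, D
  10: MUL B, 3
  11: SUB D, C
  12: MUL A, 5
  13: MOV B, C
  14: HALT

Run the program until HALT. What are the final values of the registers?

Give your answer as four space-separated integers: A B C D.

Step 1: PC=0 exec 'ADD C, 6'. After: A=0 B=0 C=6 D=0 ZF=0 PC=1
Step 2: PC=1 exec 'ADD A, C'. After: A=6 B=0 C=6 D=0 ZF=0 PC=2
Step 3: PC=2 exec 'MOV A, B'. After: A=0 B=0 C=6 D=0 ZF=0 PC=3
Step 4: PC=3 exec 'MUL D, 6'. After: A=0 B=0 C=6 D=0 ZF=1 PC=4
Step 5: PC=4 exec 'MOV C, 12'. After: A=0 B=0 C=12 D=0 ZF=1 PC=5
Step 6: PC=5 exec 'MOV D, 10'. After: A=0 B=0 C=12 D=10 ZF=1 PC=6
Step 7: PC=6 exec 'MOV D, -2'. After: A=0 B=0 C=12 D=-2 ZF=1 PC=7
Step 8: PC=7 exec 'MOV D, 11'. After: A=0 B=0 C=12 D=11 ZF=1 PC=8
Step 9: PC=8 exec 'ADD B, 5'. After: A=0 B=5 C=12 D=11 ZF=0 PC=9
Step 10: PC=9 exec 'MUL C, D'. After: A=0 B=5 C=132 D=11 ZF=0 PC=10
Step 11: PC=10 exec 'MUL B, 3'. After: A=0 B=15 C=132 D=11 ZF=0 PC=11
Step 12: PC=11 exec 'SUB D, C'. After: A=0 B=15 C=132 D=-121 ZF=0 PC=12
Step 13: PC=12 exec 'MUL A, 5'. After: A=0 B=15 C=132 D=-121 ZF=1 PC=13
Step 14: PC=13 exec 'MOV B, C'. After: A=0 B=132 C=132 D=-121 ZF=1 PC=14
Step 15: PC=14 exec 'HALT'. After: A=0 B=132 C=132 D=-121 ZF=1 PC=14 HALTED

Answer: 0 132 132 -121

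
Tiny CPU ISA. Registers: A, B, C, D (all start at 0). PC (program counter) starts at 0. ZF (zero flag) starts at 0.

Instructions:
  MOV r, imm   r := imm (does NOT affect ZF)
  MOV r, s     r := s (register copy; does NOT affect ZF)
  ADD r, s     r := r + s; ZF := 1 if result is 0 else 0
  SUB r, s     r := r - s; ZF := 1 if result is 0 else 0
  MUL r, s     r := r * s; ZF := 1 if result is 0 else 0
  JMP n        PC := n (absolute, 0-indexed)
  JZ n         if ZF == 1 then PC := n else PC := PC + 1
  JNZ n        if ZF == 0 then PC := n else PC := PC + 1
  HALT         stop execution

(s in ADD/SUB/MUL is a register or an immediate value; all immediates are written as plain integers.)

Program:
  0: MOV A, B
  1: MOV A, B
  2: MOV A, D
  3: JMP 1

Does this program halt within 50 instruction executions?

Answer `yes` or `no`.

Answer: no

Derivation:
Step 1: PC=0 exec 'MOV A, B'. After: A=0 B=0 C=0 D=0 ZF=0 PC=1
Step 2: PC=1 exec 'MOV A, B'. After: A=0 B=0 C=0 D=0 ZF=0 PC=2
Step 3: PC=2 exec 'MOV A, D'. After: A=0 B=0 C=0 D=0 ZF=0 PC=3
Step 4: PC=3 exec 'JMP 1'. After: A=0 B=0 C=0 D=0 ZF=0 PC=1
State after step 4 equals state after step 1: the program is in a cycle of length 3 and will never halt.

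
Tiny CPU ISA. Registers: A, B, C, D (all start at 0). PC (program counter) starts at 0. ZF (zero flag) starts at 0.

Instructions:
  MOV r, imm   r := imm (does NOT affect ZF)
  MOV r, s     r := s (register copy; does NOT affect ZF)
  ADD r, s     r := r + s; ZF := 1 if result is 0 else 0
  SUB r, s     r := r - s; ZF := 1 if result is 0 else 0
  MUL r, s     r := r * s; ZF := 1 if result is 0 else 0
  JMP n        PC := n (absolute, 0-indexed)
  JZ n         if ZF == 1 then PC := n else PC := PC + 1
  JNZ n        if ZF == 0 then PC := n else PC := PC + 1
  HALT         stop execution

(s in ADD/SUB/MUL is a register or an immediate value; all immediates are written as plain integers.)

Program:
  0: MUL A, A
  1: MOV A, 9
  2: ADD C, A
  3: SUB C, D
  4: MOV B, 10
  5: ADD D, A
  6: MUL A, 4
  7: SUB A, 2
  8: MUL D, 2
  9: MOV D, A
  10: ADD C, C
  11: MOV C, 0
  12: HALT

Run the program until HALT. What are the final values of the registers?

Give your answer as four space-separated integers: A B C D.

Answer: 34 10 0 34

Derivation:
Step 1: PC=0 exec 'MUL A, A'. After: A=0 B=0 C=0 D=0 ZF=1 PC=1
Step 2: PC=1 exec 'MOV A, 9'. After: A=9 B=0 C=0 D=0 ZF=1 PC=2
Step 3: PC=2 exec 'ADD C, A'. After: A=9 B=0 C=9 D=0 ZF=0 PC=3
Step 4: PC=3 exec 'SUB C, D'. After: A=9 B=0 C=9 D=0 ZF=0 PC=4
Step 5: PC=4 exec 'MOV B, 10'. After: A=9 B=10 C=9 D=0 ZF=0 PC=5
Step 6: PC=5 exec 'ADD D, A'. After: A=9 B=10 C=9 D=9 ZF=0 PC=6
Step 7: PC=6 exec 'MUL A, 4'. After: A=36 B=10 C=9 D=9 ZF=0 PC=7
Step 8: PC=7 exec 'SUB A, 2'. After: A=34 B=10 C=9 D=9 ZF=0 PC=8
Step 9: PC=8 exec 'MUL D, 2'. After: A=34 B=10 C=9 D=18 ZF=0 PC=9
Step 10: PC=9 exec 'MOV D, A'. After: A=34 B=10 C=9 D=34 ZF=0 PC=10
Step 11: PC=10 exec 'ADD C, C'. After: A=34 B=10 C=18 D=34 ZF=0 PC=11
Step 12: PC=11 exec 'MOV C, 0'. After: A=34 B=10 C=0 D=34 ZF=0 PC=12
Step 13: PC=12 exec 'HALT'. After: A=34 B=10 C=0 D=34 ZF=0 PC=12 HALTED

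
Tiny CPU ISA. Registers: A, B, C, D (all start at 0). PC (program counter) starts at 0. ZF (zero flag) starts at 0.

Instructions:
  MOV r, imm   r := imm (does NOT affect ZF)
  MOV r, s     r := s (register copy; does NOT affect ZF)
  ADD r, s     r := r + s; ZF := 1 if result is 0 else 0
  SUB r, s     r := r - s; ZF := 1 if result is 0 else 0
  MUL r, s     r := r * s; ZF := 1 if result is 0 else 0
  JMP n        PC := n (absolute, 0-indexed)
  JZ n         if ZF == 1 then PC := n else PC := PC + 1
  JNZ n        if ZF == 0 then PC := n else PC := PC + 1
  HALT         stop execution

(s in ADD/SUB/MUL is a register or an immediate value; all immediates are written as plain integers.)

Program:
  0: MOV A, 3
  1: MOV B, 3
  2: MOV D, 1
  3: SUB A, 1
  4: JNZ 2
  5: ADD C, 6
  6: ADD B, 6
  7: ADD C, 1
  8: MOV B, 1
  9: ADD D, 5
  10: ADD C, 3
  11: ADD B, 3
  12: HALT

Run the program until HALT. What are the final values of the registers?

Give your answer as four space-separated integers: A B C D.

Step 1: PC=0 exec 'MOV A, 3'. After: A=3 B=0 C=0 D=0 ZF=0 PC=1
Step 2: PC=1 exec 'MOV B, 3'. After: A=3 B=3 C=0 D=0 ZF=0 PC=2
Step 3: PC=2 exec 'MOV D, 1'. After: A=3 B=3 C=0 D=1 ZF=0 PC=3
Step 4: PC=3 exec 'SUB A, 1'. After: A=2 B=3 C=0 D=1 ZF=0 PC=4
Step 5: PC=4 exec 'JNZ 2'. After: A=2 B=3 C=0 D=1 ZF=0 PC=2
Step 6: PC=2 exec 'MOV D, 1'. After: A=2 B=3 C=0 D=1 ZF=0 PC=3
Step 7: PC=3 exec 'SUB A, 1'. After: A=1 B=3 C=0 D=1 ZF=0 PC=4
Step 8: PC=4 exec 'JNZ 2'. After: A=1 B=3 C=0 D=1 ZF=0 PC=2
Step 9: PC=2 exec 'MOV D, 1'. After: A=1 B=3 C=0 D=1 ZF=0 PC=3
Step 10: PC=3 exec 'SUB A, 1'. After: A=0 B=3 C=0 D=1 ZF=1 PC=4
Step 11: PC=4 exec 'JNZ 2'. After: A=0 B=3 C=0 D=1 ZF=1 PC=5
Step 12: PC=5 exec 'ADD C, 6'. After: A=0 B=3 C=6 D=1 ZF=0 PC=6
Step 13: PC=6 exec 'ADD B, 6'. After: A=0 B=9 C=6 D=1 ZF=0 PC=7
Step 14: PC=7 exec 'ADD C, 1'. After: A=0 B=9 C=7 D=1 ZF=0 PC=8
Step 15: PC=8 exec 'MOV B, 1'. After: A=0 B=1 C=7 D=1 ZF=0 PC=9
Step 16: PC=9 exec 'ADD D, 5'. After: A=0 B=1 C=7 D=6 ZF=0 PC=10
Step 17: PC=10 exec 'ADD C, 3'. After: A=0 B=1 C=10 D=6 ZF=0 PC=11
Step 18: PC=11 exec 'ADD B, 3'. After: A=0 B=4 C=10 D=6 ZF=0 PC=12
Step 19: PC=12 exec 'HALT'. After: A=0 B=4 C=10 D=6 ZF=0 PC=12 HALTED

Answer: 0 4 10 6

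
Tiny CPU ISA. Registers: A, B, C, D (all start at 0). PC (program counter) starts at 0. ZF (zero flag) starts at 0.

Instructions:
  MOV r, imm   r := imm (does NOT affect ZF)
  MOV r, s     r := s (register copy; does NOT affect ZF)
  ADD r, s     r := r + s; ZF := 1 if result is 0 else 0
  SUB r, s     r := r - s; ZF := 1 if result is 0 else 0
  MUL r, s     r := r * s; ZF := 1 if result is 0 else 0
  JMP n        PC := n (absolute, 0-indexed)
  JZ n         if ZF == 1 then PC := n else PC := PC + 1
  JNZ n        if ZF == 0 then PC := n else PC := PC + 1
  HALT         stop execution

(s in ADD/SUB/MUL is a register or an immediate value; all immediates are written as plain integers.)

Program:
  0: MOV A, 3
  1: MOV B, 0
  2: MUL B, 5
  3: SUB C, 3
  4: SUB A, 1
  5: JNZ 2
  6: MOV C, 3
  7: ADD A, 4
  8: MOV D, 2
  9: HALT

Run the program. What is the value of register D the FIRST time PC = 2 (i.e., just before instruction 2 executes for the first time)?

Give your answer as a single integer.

Step 1: PC=0 exec 'MOV A, 3'. After: A=3 B=0 C=0 D=0 ZF=0 PC=1
Step 2: PC=1 exec 'MOV B, 0'. After: A=3 B=0 C=0 D=0 ZF=0 PC=2
First time PC=2: D=0

0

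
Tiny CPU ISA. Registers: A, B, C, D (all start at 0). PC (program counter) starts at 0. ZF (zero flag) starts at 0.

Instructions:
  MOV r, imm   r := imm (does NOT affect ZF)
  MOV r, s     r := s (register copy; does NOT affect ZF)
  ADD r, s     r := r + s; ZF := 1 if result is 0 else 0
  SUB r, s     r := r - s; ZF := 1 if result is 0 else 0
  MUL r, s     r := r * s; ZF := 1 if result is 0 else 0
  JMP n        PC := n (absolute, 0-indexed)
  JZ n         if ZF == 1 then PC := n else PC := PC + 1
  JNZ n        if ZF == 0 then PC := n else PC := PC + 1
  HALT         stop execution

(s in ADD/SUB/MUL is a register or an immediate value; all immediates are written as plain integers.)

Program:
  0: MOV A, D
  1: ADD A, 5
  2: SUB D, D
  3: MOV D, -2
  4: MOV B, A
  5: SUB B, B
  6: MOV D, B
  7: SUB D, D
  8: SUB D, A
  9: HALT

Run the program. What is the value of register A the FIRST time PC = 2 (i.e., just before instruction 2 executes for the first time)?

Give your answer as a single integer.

Step 1: PC=0 exec 'MOV A, D'. After: A=0 B=0 C=0 D=0 ZF=0 PC=1
Step 2: PC=1 exec 'ADD A, 5'. After: A=5 B=0 C=0 D=0 ZF=0 PC=2
First time PC=2: A=5

5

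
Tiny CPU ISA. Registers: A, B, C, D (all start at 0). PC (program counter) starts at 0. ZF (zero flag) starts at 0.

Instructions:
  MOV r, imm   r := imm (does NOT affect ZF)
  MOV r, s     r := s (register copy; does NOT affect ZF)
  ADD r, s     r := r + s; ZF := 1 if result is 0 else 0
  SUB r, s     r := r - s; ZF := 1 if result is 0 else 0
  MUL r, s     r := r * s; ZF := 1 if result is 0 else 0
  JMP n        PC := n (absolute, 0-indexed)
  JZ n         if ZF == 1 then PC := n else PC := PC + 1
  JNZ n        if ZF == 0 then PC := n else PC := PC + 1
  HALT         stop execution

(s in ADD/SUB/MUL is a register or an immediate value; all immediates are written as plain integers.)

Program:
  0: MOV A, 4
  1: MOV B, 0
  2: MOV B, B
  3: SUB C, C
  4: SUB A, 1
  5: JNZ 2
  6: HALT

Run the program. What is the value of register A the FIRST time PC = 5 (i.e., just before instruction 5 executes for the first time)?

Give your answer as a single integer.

Step 1: PC=0 exec 'MOV A, 4'. After: A=4 B=0 C=0 D=0 ZF=0 PC=1
Step 2: PC=1 exec 'MOV B, 0'. After: A=4 B=0 C=0 D=0 ZF=0 PC=2
Step 3: PC=2 exec 'MOV B, B'. After: A=4 B=0 C=0 D=0 ZF=0 PC=3
Step 4: PC=3 exec 'SUB C, C'. After: A=4 B=0 C=0 D=0 ZF=1 PC=4
Step 5: PC=4 exec 'SUB A, 1'. After: A=3 B=0 C=0 D=0 ZF=0 PC=5
First time PC=5: A=3

3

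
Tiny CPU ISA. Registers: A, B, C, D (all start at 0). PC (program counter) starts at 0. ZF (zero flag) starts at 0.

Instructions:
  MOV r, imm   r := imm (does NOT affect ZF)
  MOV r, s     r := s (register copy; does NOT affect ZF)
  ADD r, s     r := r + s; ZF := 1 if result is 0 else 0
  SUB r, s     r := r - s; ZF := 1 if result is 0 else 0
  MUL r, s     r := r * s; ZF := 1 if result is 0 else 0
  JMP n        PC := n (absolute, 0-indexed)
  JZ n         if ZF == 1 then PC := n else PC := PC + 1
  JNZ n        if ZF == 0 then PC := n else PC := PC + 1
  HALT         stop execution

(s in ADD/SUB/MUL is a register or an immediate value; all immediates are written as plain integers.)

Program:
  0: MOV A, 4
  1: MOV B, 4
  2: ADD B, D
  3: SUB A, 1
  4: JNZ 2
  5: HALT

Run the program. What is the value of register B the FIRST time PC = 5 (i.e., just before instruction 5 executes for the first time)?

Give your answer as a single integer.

Step 1: PC=0 exec 'MOV A, 4'. After: A=4 B=0 C=0 D=0 ZF=0 PC=1
Step 2: PC=1 exec 'MOV B, 4'. After: A=4 B=4 C=0 D=0 ZF=0 PC=2
Step 3: PC=2 exec 'ADD B, D'. After: A=4 B=4 C=0 D=0 ZF=0 PC=3
Step 4: PC=3 exec 'SUB A, 1'. After: A=3 B=4 C=0 D=0 ZF=0 PC=4
Step 5: PC=4 exec 'JNZ 2'. After: A=3 B=4 C=0 D=0 ZF=0 PC=2
Step 6: PC=2 exec 'ADD B, D'. After: A=3 B=4 C=0 D=0 ZF=0 PC=3
Step 7: PC=3 exec 'SUB A, 1'. After: A=2 B=4 C=0 D=0 ZF=0 PC=4
Step 8: PC=4 exec 'JNZ 2'. After: A=2 B=4 C=0 D=0 ZF=0 PC=2
Step 9: PC=2 exec 'ADD B, D'. After: A=2 B=4 C=0 D=0 ZF=0 PC=3
Step 10: PC=3 exec 'SUB A, 1'. After: A=1 B=4 C=0 D=0 ZF=0 PC=4
Step 11: PC=4 exec 'JNZ 2'. After: A=1 B=4 C=0 D=0 ZF=0 PC=2
Step 12: PC=2 exec 'ADD B, D'. After: A=1 B=4 C=0 D=0 ZF=0 PC=3
Step 13: PC=3 exec 'SUB A, 1'. After: A=0 B=4 C=0 D=0 ZF=1 PC=4
Step 14: PC=4 exec 'JNZ 2'. After: A=0 B=4 C=0 D=0 ZF=1 PC=5
First time PC=5: B=4

4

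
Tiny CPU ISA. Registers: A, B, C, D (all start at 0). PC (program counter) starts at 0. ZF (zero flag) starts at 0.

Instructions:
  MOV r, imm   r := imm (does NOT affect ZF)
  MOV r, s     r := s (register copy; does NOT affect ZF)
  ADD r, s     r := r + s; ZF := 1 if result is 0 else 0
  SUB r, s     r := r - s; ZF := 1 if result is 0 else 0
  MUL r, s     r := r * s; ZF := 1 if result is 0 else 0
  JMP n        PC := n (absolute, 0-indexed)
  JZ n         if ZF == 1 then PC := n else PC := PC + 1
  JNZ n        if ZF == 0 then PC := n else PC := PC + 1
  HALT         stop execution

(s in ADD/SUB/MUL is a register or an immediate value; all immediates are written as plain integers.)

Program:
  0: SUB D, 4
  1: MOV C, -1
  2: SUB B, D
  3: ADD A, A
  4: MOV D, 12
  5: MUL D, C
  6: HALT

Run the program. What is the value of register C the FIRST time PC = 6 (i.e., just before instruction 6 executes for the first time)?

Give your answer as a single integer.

Step 1: PC=0 exec 'SUB D, 4'. After: A=0 B=0 C=0 D=-4 ZF=0 PC=1
Step 2: PC=1 exec 'MOV C, -1'. After: A=0 B=0 C=-1 D=-4 ZF=0 PC=2
Step 3: PC=2 exec 'SUB B, D'. After: A=0 B=4 C=-1 D=-4 ZF=0 PC=3
Step 4: PC=3 exec 'ADD A, A'. After: A=0 B=4 C=-1 D=-4 ZF=1 PC=4
Step 5: PC=4 exec 'MOV D, 12'. After: A=0 B=4 C=-1 D=12 ZF=1 PC=5
Step 6: PC=5 exec 'MUL D, C'. After: A=0 B=4 C=-1 D=-12 ZF=0 PC=6
First time PC=6: C=-1

-1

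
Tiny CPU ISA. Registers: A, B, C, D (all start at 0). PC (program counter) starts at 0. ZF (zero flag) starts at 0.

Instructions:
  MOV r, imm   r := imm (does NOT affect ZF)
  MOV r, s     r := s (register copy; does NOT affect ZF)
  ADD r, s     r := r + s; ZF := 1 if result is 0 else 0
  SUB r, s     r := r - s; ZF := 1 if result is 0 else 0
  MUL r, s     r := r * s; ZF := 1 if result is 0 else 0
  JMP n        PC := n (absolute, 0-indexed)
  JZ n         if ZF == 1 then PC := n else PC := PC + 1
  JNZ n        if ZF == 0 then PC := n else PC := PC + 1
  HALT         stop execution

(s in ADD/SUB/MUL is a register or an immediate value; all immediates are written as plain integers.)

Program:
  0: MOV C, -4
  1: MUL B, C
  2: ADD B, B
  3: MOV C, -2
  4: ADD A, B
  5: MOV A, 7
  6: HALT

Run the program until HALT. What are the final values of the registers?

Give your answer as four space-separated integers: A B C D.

Answer: 7 0 -2 0

Derivation:
Step 1: PC=0 exec 'MOV C, -4'. After: A=0 B=0 C=-4 D=0 ZF=0 PC=1
Step 2: PC=1 exec 'MUL B, C'. After: A=0 B=0 C=-4 D=0 ZF=1 PC=2
Step 3: PC=2 exec 'ADD B, B'. After: A=0 B=0 C=-4 D=0 ZF=1 PC=3
Step 4: PC=3 exec 'MOV C, -2'. After: A=0 B=0 C=-2 D=0 ZF=1 PC=4
Step 5: PC=4 exec 'ADD A, B'. After: A=0 B=0 C=-2 D=0 ZF=1 PC=5
Step 6: PC=5 exec 'MOV A, 7'. After: A=7 B=0 C=-2 D=0 ZF=1 PC=6
Step 7: PC=6 exec 'HALT'. After: A=7 B=0 C=-2 D=0 ZF=1 PC=6 HALTED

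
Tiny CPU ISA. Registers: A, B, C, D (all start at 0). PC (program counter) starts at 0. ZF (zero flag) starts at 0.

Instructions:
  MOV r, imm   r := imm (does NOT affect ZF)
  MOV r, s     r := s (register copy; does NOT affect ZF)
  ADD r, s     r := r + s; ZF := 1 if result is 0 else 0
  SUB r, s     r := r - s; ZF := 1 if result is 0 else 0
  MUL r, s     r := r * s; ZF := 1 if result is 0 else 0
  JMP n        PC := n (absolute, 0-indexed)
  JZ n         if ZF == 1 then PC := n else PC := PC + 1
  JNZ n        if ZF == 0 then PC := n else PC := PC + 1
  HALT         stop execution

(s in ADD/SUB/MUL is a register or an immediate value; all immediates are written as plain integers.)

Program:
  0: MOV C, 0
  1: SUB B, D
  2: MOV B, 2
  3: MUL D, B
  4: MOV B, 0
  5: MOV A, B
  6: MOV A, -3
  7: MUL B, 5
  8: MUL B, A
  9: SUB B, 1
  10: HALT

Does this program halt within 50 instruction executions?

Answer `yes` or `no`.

Step 1: PC=0 exec 'MOV C, 0'. After: A=0 B=0 C=0 D=0 ZF=0 PC=1
Step 2: PC=1 exec 'SUB B, D'. After: A=0 B=0 C=0 D=0 ZF=1 PC=2
Step 3: PC=2 exec 'MOV B, 2'. After: A=0 B=2 C=0 D=0 ZF=1 PC=3
Step 4: PC=3 exec 'MUL D, B'. After: A=0 B=2 C=0 D=0 ZF=1 PC=4
Step 5: PC=4 exec 'MOV B, 0'. After: A=0 B=0 C=0 D=0 ZF=1 PC=5
Step 6: PC=5 exec 'MOV A, B'. After: A=0 B=0 C=0 D=0 ZF=1 PC=6
Step 7: PC=6 exec 'MOV A, -3'. After: A=-3 B=0 C=0 D=0 ZF=1 PC=7
Step 8: PC=7 exec 'MUL B, 5'. After: A=-3 B=0 C=0 D=0 ZF=1 PC=8
Step 9: PC=8 exec 'MUL B, A'. After: A=-3 B=0 C=0 D=0 ZF=1 PC=9
Step 10: PC=9 exec 'SUB B, 1'. After: A=-3 B=-1 C=0 D=0 ZF=0 PC=10
Step 11: PC=10 exec 'HALT'. After: A=-3 B=-1 C=0 D=0 ZF=0 PC=10 HALTED

Answer: yes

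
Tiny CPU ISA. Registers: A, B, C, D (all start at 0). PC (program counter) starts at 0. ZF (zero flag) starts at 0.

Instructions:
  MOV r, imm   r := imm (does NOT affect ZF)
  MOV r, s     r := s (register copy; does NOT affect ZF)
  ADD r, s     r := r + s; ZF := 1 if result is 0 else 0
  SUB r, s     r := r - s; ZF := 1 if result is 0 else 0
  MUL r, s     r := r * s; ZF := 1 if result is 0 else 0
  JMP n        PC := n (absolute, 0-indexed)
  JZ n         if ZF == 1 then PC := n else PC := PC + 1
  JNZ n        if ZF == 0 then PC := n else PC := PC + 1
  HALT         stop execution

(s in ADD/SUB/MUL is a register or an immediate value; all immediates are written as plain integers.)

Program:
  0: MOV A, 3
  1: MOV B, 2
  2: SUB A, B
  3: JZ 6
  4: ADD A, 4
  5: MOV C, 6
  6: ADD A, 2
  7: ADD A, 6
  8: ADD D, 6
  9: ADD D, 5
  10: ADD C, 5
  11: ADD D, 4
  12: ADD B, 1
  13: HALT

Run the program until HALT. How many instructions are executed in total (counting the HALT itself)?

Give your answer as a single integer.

Step 1: PC=0 exec 'MOV A, 3'. After: A=3 B=0 C=0 D=0 ZF=0 PC=1
Step 2: PC=1 exec 'MOV B, 2'. After: A=3 B=2 C=0 D=0 ZF=0 PC=2
Step 3: PC=2 exec 'SUB A, B'. After: A=1 B=2 C=0 D=0 ZF=0 PC=3
Step 4: PC=3 exec 'JZ 6'. After: A=1 B=2 C=0 D=0 ZF=0 PC=4
Step 5: PC=4 exec 'ADD A, 4'. After: A=5 B=2 C=0 D=0 ZF=0 PC=5
Step 6: PC=5 exec 'MOV C, 6'. After: A=5 B=2 C=6 D=0 ZF=0 PC=6
Step 7: PC=6 exec 'ADD A, 2'. After: A=7 B=2 C=6 D=0 ZF=0 PC=7
Step 8: PC=7 exec 'ADD A, 6'. After: A=13 B=2 C=6 D=0 ZF=0 PC=8
Step 9: PC=8 exec 'ADD D, 6'. After: A=13 B=2 C=6 D=6 ZF=0 PC=9
Step 10: PC=9 exec 'ADD D, 5'. After: A=13 B=2 C=6 D=11 ZF=0 PC=10
Step 11: PC=10 exec 'ADD C, 5'. After: A=13 B=2 C=11 D=11 ZF=0 PC=11
Step 12: PC=11 exec 'ADD D, 4'. After: A=13 B=2 C=11 D=15 ZF=0 PC=12
Step 13: PC=12 exec 'ADD B, 1'. After: A=13 B=3 C=11 D=15 ZF=0 PC=13
Step 14: PC=13 exec 'HALT'. After: A=13 B=3 C=11 D=15 ZF=0 PC=13 HALTED
Total instructions executed: 14

Answer: 14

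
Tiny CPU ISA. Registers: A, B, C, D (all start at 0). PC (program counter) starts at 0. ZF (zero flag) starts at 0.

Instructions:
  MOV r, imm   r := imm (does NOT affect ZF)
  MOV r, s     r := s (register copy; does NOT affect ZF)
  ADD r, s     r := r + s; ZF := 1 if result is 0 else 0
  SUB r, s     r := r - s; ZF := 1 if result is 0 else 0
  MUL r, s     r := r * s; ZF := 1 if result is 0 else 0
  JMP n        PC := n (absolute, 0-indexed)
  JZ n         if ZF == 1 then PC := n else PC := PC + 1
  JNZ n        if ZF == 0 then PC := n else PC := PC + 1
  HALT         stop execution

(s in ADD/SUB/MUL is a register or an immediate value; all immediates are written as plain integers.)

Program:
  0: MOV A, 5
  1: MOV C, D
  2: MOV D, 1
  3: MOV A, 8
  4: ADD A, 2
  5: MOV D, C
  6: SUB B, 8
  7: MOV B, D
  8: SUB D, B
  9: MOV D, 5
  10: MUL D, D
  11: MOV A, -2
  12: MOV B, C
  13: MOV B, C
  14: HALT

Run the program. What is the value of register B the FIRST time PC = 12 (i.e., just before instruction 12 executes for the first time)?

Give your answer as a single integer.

Step 1: PC=0 exec 'MOV A, 5'. After: A=5 B=0 C=0 D=0 ZF=0 PC=1
Step 2: PC=1 exec 'MOV C, D'. After: A=5 B=0 C=0 D=0 ZF=0 PC=2
Step 3: PC=2 exec 'MOV D, 1'. After: A=5 B=0 C=0 D=1 ZF=0 PC=3
Step 4: PC=3 exec 'MOV A, 8'. After: A=8 B=0 C=0 D=1 ZF=0 PC=4
Step 5: PC=4 exec 'ADD A, 2'. After: A=10 B=0 C=0 D=1 ZF=0 PC=5
Step 6: PC=5 exec 'MOV D, C'. After: A=10 B=0 C=0 D=0 ZF=0 PC=6
Step 7: PC=6 exec 'SUB B, 8'. After: A=10 B=-8 C=0 D=0 ZF=0 PC=7
Step 8: PC=7 exec 'MOV B, D'. After: A=10 B=0 C=0 D=0 ZF=0 PC=8
Step 9: PC=8 exec 'SUB D, B'. After: A=10 B=0 C=0 D=0 ZF=1 PC=9
Step 10: PC=9 exec 'MOV D, 5'. After: A=10 B=0 C=0 D=5 ZF=1 PC=10
Step 11: PC=10 exec 'MUL D, D'. After: A=10 B=0 C=0 D=25 ZF=0 PC=11
Step 12: PC=11 exec 'MOV A, -2'. After: A=-2 B=0 C=0 D=25 ZF=0 PC=12
First time PC=12: B=0

0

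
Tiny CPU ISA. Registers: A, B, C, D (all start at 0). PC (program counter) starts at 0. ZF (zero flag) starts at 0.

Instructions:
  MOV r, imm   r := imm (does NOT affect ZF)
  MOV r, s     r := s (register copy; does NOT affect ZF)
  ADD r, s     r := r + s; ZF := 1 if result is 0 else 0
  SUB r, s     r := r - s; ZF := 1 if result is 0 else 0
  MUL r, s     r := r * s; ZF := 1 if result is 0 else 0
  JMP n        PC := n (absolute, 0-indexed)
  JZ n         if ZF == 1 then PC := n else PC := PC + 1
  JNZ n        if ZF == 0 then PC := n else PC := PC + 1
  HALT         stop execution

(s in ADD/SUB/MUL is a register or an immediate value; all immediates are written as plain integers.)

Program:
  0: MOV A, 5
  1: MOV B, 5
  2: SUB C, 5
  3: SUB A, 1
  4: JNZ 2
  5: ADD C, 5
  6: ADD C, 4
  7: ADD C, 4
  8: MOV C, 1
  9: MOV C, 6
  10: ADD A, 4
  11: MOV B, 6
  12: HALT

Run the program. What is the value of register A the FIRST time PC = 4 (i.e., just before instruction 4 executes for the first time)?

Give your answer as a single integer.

Step 1: PC=0 exec 'MOV A, 5'. After: A=5 B=0 C=0 D=0 ZF=0 PC=1
Step 2: PC=1 exec 'MOV B, 5'. After: A=5 B=5 C=0 D=0 ZF=0 PC=2
Step 3: PC=2 exec 'SUB C, 5'. After: A=5 B=5 C=-5 D=0 ZF=0 PC=3
Step 4: PC=3 exec 'SUB A, 1'. After: A=4 B=5 C=-5 D=0 ZF=0 PC=4
First time PC=4: A=4

4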